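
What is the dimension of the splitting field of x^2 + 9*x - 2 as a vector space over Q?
[K:Q] = 2

The discriminant of x^2 + (9)*x + (-2) is b^2 - 4c = 81 - (-8) = 89. Since 89 is not a perfect square in Q, the polynomial is irreducible over Q. Its two roots generate a degree-2 extension, so [K:Q] = 2.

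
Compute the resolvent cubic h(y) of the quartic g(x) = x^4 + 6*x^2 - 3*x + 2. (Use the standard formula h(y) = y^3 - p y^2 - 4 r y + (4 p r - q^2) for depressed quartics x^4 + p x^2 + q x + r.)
h(y) = y^3 - 6*y^2 - 8*y + 39

Identify coefficients: p = 6, q = -3, r = 2.
Plug into h(y) = y^3 - p y^2 - 4 r y + (4 p r - q^2):
  h(y) = y^3 - (6) y^2 - 4*(2) y + (4*(6)*(2) - (-3)^2)
       = y^3 + (-6) y^2 + (-8) y + (39).
Simplifying: h(y) = y^3 - 6*y^2 - 8*y + 39.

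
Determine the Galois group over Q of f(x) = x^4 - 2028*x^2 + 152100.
Gal(K/Q) = Z/2Z (cyclic of order 2)

f factors as (x^2 - 78)(x^2 - 1950), so the splitting field is K = Q(sqrt(78), sqrt(1950)). The squarefree part of 78 is 78 and the squarefree part of 1950 is also 78, so sqrt(78) and sqrt(1950) are both rational multiples of sqrt(78). Hence Q(sqrt(78)) = Q(sqrt(1950)) = Q(sqrt(78)), and the splitting field collapses to a single degree-2 extension with Galois group Z/2Z.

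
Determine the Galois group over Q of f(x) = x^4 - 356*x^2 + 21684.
Gal(K/Q) = V_4 (Klein four-group, Z/2Z × Z/2Z)

f factors as (x^2 - 78)(x^2 - 278), so the splitting field is K = Q(sqrt(78), sqrt(278)). The elements 78, 278, 21684 are all non-squares in Q, so sqrt(78) and sqrt(278) generate independent quadratic extensions. Thus [K:Q] = 4 and Gal(K/Q) is generated by the two order-2 automorphisms sqrt(78) ↦ -sqrt(78) and sqrt(278) ↦ -sqrt(278), giving V_4.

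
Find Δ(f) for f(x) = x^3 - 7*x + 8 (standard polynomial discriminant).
Δ = -356

For a depressed cubic x^3 + p x + q the discriminant is Δ = -4 p^3 - 27 q^2 = -4*(-7)^3 - 27*(8)^2 = 1372 - 1728 = -356.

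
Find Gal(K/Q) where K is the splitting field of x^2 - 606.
Gal(K/Q) = Z/2Z (cyclic of order 2)

x^2 - 606 is irreducible over Q since 606 is not a rational square. The splitting field Q(sqrt(606)) has degree 2 over Q, and its unique nontrivial automorphism is sqrt(606) ↦ -sqrt(606). Hence Gal(Q(sqrt(606))/Q) = Z/2Z.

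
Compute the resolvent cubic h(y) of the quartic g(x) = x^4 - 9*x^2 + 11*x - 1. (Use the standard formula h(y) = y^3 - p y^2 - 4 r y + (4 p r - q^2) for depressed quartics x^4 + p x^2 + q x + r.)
h(y) = y^3 + 9*y^2 + 4*y - 85

Identify coefficients: p = -9, q = 11, r = -1.
Plug into h(y) = y^3 - p y^2 - 4 r y + (4 p r - q^2):
  h(y) = y^3 - (-9) y^2 - 4*(-1) y + (4*(-9)*(-1) - (11)^2)
       = y^3 + (9) y^2 + (4) y + (-85).
Simplifying: h(y) = y^3 + 9*y^2 + 4*y - 85.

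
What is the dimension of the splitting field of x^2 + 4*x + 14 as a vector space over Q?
[K:Q] = 2

The discriminant of x^2 + (4)*x + (14) is b^2 - 4c = 16 - (56) = -40. Since -40 is not a perfect square in Q, the polynomial is irreducible over Q. Its two roots generate a degree-2 extension, so [K:Q] = 2.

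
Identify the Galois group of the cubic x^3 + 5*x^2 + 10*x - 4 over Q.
Gal(K/Q) = S_3 (symmetric group of order 6)

Compute the discriminant of x^3 + (5)*x^2 + (10)*x + (-4): Δ = -3532. Since Δ is not a rational square, the Galois group is not contained in A_3; it must be the full S_3 (irreducibility of the cubic rules out anything smaller).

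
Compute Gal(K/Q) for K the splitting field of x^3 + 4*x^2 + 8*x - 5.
Gal(K/Q) = S_3 (symmetric group of order 6)

Compute the discriminant of x^3 + (4)*x^2 + (8)*x + (-5): Δ = -3299. Since Δ is not a rational square, the Galois group is not contained in A_3; it must be the full S_3 (irreducibility of the cubic rules out anything smaller).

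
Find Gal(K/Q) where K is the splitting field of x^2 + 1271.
Gal(K/Q) = Z/2Z (cyclic of order 2)

x^2 + 1271 is irreducible over Q since -1271 is not a rational square. The splitting field Q(sqrt(-1271)) has degree 2 over Q, and its unique nontrivial automorphism is sqrt(-1271) ↦ -sqrt(-1271). Hence Gal(Q(sqrt(-1271))/Q) = Z/2Z.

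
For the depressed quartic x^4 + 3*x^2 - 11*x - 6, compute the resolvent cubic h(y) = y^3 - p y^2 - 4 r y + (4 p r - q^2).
h(y) = y^3 - 3*y^2 + 24*y - 193

Identify coefficients: p = 3, q = -11, r = -6.
Plug into h(y) = y^3 - p y^2 - 4 r y + (4 p r - q^2):
  h(y) = y^3 - (3) y^2 - 4*(-6) y + (4*(3)*(-6) - (-11)^2)
       = y^3 + (-3) y^2 + (24) y + (-193).
Simplifying: h(y) = y^3 - 3*y^2 + 24*y - 193.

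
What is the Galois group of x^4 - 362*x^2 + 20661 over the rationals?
Gal(K/Q) = V_4 (Klein four-group, Z/2Z × Z/2Z)

f factors as (x^2 - 291)(x^2 - 71), so the splitting field is K = Q(sqrt(291), sqrt(71)). The elements 291, 71, 20661 are all non-squares in Q, so sqrt(291) and sqrt(71) generate independent quadratic extensions. Thus [K:Q] = 4 and Gal(K/Q) is generated by the two order-2 automorphisms sqrt(291) ↦ -sqrt(291) and sqrt(71) ↦ -sqrt(71), giving V_4.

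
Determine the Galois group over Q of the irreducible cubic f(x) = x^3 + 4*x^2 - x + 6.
Gal(K/Q) = S_3 (symmetric group of order 6)

Compute the discriminant of x^3 + (4)*x^2 + (-1)*x + (6): Δ = -2920. Since Δ is not a rational square, the Galois group is not contained in A_3; it must be the full S_3 (irreducibility of the cubic rules out anything smaller).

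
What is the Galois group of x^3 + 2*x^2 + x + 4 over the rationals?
Gal(K/Q) = S_3 (symmetric group of order 6)

Compute the discriminant of x^3 + (2)*x^2 + (1)*x + (4): Δ = -416. Since Δ is not a rational square, the Galois group is not contained in A_3; it must be the full S_3 (irreducibility of the cubic rules out anything smaller).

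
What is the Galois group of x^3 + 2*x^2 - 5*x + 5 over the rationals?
Gal(K/Q) = S_3 (symmetric group of order 6)

Compute the discriminant of x^3 + (2)*x^2 + (-5)*x + (5): Δ = -1135. Since Δ is not a rational square, the Galois group is not contained in A_3; it must be the full S_3 (irreducibility of the cubic rules out anything smaller).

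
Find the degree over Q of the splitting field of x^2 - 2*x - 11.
[K:Q] = 2

The discriminant of x^2 + (-2)*x + (-11) is b^2 - 4c = 4 - (-44) = 48. Since 48 is not a perfect square in Q, the polynomial is irreducible over Q. Its two roots generate a degree-2 extension, so [K:Q] = 2.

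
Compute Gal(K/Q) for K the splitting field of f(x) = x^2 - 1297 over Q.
Gal(K/Q) = Z/2Z (cyclic of order 2)

x^2 - 1297 is irreducible over Q since 1297 is not a rational square. The splitting field Q(sqrt(1297)) has degree 2 over Q, and its unique nontrivial automorphism is sqrt(1297) ↦ -sqrt(1297). Hence Gal(Q(sqrt(1297))/Q) = Z/2Z.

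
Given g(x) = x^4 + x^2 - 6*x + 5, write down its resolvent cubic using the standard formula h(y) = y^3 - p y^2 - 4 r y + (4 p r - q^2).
h(y) = y^3 - y^2 - 20*y - 16

Identify coefficients: p = 1, q = -6, r = 5.
Plug into h(y) = y^3 - p y^2 - 4 r y + (4 p r - q^2):
  h(y) = y^3 - (1) y^2 - 4*(5) y + (4*(1)*(5) - (-6)^2)
       = y^3 + (-1) y^2 + (-20) y + (-16).
Simplifying: h(y) = y^3 - y^2 - 20*y - 16.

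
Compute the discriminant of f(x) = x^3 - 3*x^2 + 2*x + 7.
Δ = -1319

For x^3 + a x^2 + b x + c the discriminant is Δ = 18 a b c - 4 a^3 c + a^2 b^2 - 4 b^3 - 27 c^2.
Plug a = -3, b = 2, c = 7:
  18*(-3)*(2)*(7) - 4*(-3)^3*(7) + (-3)^2*(2)^2 - 4*(2)^3 - 27*(7)^2
  = -756 + (756) + 36 + (-32) + (-1323)
  = -1319.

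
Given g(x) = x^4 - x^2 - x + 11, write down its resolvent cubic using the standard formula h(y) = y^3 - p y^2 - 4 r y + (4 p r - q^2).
h(y) = y^3 + y^2 - 44*y - 45

Identify coefficients: p = -1, q = -1, r = 11.
Plug into h(y) = y^3 - p y^2 - 4 r y + (4 p r - q^2):
  h(y) = y^3 - (-1) y^2 - 4*(11) y + (4*(-1)*(11) - (-1)^2)
       = y^3 + (1) y^2 + (-44) y + (-45).
Simplifying: h(y) = y^3 + y^2 - 44*y - 45.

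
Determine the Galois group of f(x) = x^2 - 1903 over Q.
Gal(K/Q) = Z/2Z (cyclic of order 2)

x^2 - 1903 is irreducible over Q since 1903 is not a rational square. The splitting field Q(sqrt(1903)) has degree 2 over Q, and its unique nontrivial automorphism is sqrt(1903) ↦ -sqrt(1903). Hence Gal(Q(sqrt(1903))/Q) = Z/2Z.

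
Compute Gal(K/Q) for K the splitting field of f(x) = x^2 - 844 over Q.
Gal(K/Q) = Z/2Z (cyclic of order 2)

x^2 - 844 is irreducible over Q since 844 is not a rational square. The splitting field Q(sqrt(844)) has degree 2 over Q, and its unique nontrivial automorphism is sqrt(844) ↦ -sqrt(844). Hence Gal(Q(sqrt(844))/Q) = Z/2Z.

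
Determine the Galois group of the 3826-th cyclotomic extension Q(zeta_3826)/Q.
|Gal(Q(zeta_3826)/Q)| = phi(3826) = 1912; group ≅ (Z/3826Z)^* ≅ Z/1912Z

The n-th cyclotomic polynomial Φ_3826(x) is the minimal polynomial of zeta_3826 over Q and has degree phi(3826) = 1912. So Q(zeta_3826) is a degree-1912 Galois extension with Galois group (Z/3826Z)^*. By CRT, (Z/3826Z)^* ≅ (Z/2Z)^* × (Z/1913Z)^*. Each prime-power unit group is (Z/2Z)^* ≅ trivial group (order 1); (Z/1913Z)^* ≅ Z/1912Z. Hence Gal(Q(zeta_3826)/Q) ≅ Z/1912Z.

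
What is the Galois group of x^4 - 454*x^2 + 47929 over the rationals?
Gal(K/Q) = V_4 (Klein four-group, Z/2Z × Z/2Z)

f factors as (x^2 - 167)(x^2 - 287), so the splitting field is K = Q(sqrt(167), sqrt(287)). The elements 167, 287, 47929 are all non-squares in Q, so sqrt(167) and sqrt(287) generate independent quadratic extensions. Thus [K:Q] = 4 and Gal(K/Q) is generated by the two order-2 automorphisms sqrt(167) ↦ -sqrt(167) and sqrt(287) ↦ -sqrt(287), giving V_4.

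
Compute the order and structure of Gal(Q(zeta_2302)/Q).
|Gal(Q(zeta_2302)/Q)| = phi(2302) = 1150; group ≅ (Z/2302Z)^* ≅ Z/1150Z

The n-th cyclotomic polynomial Φ_2302(x) is the minimal polynomial of zeta_2302 over Q and has degree phi(2302) = 1150. So Q(zeta_2302) is a degree-1150 Galois extension with Galois group (Z/2302Z)^*. By CRT, (Z/2302Z)^* ≅ (Z/2Z)^* × (Z/1151Z)^*. Each prime-power unit group is (Z/2Z)^* ≅ trivial group (order 1); (Z/1151Z)^* ≅ Z/1150Z. Hence Gal(Q(zeta_2302)/Q) ≅ Z/1150Z.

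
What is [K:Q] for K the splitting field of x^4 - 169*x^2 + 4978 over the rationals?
[K:Q] = 4

f factors as (x^2 - 131)(x^2 - 38); the splitting field is K = Q(sqrt(131), sqrt(38)). Since 131, 38, and 4978 are all non-squares in Q, the three subfields Q(sqrt(131)), Q(sqrt(38)), Q(sqrt(4978)) are distinct degree-2 extensions, so [K:Q] = 4 (Klein four Galois group).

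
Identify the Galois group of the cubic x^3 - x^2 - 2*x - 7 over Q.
Gal(K/Q) = S_3 (symmetric group of order 6)

Compute the discriminant of x^3 + (-1)*x^2 + (-2)*x + (-7): Δ = -1567. Since Δ is not a rational square, the Galois group is not contained in A_3; it must be the full S_3 (irreducibility of the cubic rules out anything smaller).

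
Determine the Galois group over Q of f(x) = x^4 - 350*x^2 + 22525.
Gal(K/Q) = V_4 (Klein four-group, Z/2Z × Z/2Z)

f factors as (x^2 - 85)(x^2 - 265), so the splitting field is K = Q(sqrt(85), sqrt(265)). The elements 85, 265, 22525 are all non-squares in Q, so sqrt(85) and sqrt(265) generate independent quadratic extensions. Thus [K:Q] = 4 and Gal(K/Q) is generated by the two order-2 automorphisms sqrt(85) ↦ -sqrt(85) and sqrt(265) ↦ -sqrt(265), giving V_4.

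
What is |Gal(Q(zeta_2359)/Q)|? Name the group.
|Gal(Q(zeta_2359)/Q)| = phi(2359) = 2016; group ≅ (Z/2359Z)^* ≅ Z/6Z × Z/336Z

The n-th cyclotomic polynomial Φ_2359(x) is the minimal polynomial of zeta_2359 over Q and has degree phi(2359) = 2016. So Q(zeta_2359) is a degree-2016 Galois extension with Galois group (Z/2359Z)^*. By CRT, (Z/2359Z)^* ≅ (Z/7Z)^* × (Z/337Z)^*. Each prime-power unit group is (Z/7Z)^* ≅ Z/6Z; (Z/337Z)^* ≅ Z/336Z. Hence Gal(Q(zeta_2359)/Q) ≅ Z/6Z × Z/336Z.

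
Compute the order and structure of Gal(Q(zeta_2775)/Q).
|Gal(Q(zeta_2775)/Q)| = phi(2775) = 1440; group ≅ (Z/2775Z)^* ≅ Z/2Z × Z/20Z × Z/36Z

The n-th cyclotomic polynomial Φ_2775(x) is the minimal polynomial of zeta_2775 over Q and has degree phi(2775) = 1440. So Q(zeta_2775) is a degree-1440 Galois extension with Galois group (Z/2775Z)^*. By CRT, (Z/2775Z)^* ≅ (Z/3Z)^* × (Z/25Z)^* × (Z/37Z)^*. Each prime-power unit group is (Z/3Z)^* ≅ Z/2Z; (Z/25Z)^* ≅ Z/20Z; (Z/37Z)^* ≅ Z/36Z. Hence Gal(Q(zeta_2775)/Q) ≅ Z/2Z × Z/20Z × Z/36Z.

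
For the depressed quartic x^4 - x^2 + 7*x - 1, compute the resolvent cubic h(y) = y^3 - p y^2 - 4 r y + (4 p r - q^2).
h(y) = y^3 + y^2 + 4*y - 45

Identify coefficients: p = -1, q = 7, r = -1.
Plug into h(y) = y^3 - p y^2 - 4 r y + (4 p r - q^2):
  h(y) = y^3 - (-1) y^2 - 4*(-1) y + (4*(-1)*(-1) - (7)^2)
       = y^3 + (1) y^2 + (4) y + (-45).
Simplifying: h(y) = y^3 + y^2 + 4*y - 45.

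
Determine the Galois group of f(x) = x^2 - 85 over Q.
Gal(K/Q) = Z/2Z (cyclic of order 2)

x^2 - 85 is irreducible over Q since 85 is not a rational square. The splitting field Q(sqrt(85)) has degree 2 over Q, and its unique nontrivial automorphism is sqrt(85) ↦ -sqrt(85). Hence Gal(Q(sqrt(85))/Q) = Z/2Z.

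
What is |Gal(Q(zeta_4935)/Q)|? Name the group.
|Gal(Q(zeta_4935)/Q)| = phi(4935) = 2208; group ≅ (Z/4935Z)^* ≅ Z/2Z × Z/4Z × Z/6Z × Z/46Z

The n-th cyclotomic polynomial Φ_4935(x) is the minimal polynomial of zeta_4935 over Q and has degree phi(4935) = 2208. So Q(zeta_4935) is a degree-2208 Galois extension with Galois group (Z/4935Z)^*. By CRT, (Z/4935Z)^* ≅ (Z/3Z)^* × (Z/5Z)^* × (Z/7Z)^* × (Z/47Z)^*. Each prime-power unit group is (Z/3Z)^* ≅ Z/2Z; (Z/5Z)^* ≅ Z/4Z; (Z/7Z)^* ≅ Z/6Z; (Z/47Z)^* ≅ Z/46Z. Hence Gal(Q(zeta_4935)/Q) ≅ Z/2Z × Z/4Z × Z/6Z × Z/46Z.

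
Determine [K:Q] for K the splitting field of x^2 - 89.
[K:Q] = 2

The polynomial x^2 - 89 is irreducible over Q since 89 is not a perfect square. Its splitting field is Q(sqrt(89)), which has degree 2 over Q.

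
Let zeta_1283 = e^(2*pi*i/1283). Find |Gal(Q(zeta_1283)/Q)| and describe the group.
|Gal(Q(zeta_1283)/Q)| = phi(1283) = 1282; group ≅ (Z/1283Z)^* ≅ Z/1282Z

The n-th cyclotomic polynomial Φ_1283(x) is the minimal polynomial of zeta_1283 over Q and has degree phi(1283) = 1282. So Q(zeta_1283) is a degree-1282 Galois extension with Galois group (Z/1283Z)^*. (Z/1283Z)^* is cyclic since 1283 is an odd prime power (or 4). Hence Gal(Q(zeta_1283)/Q) ≅ Z/1282Z.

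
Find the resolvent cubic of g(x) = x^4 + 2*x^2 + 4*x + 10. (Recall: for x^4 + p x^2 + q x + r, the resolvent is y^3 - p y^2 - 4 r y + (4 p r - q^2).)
h(y) = y^3 - 2*y^2 - 40*y + 64

Identify coefficients: p = 2, q = 4, r = 10.
Plug into h(y) = y^3 - p y^2 - 4 r y + (4 p r - q^2):
  h(y) = y^3 - (2) y^2 - 4*(10) y + (4*(2)*(10) - (4)^2)
       = y^3 + (-2) y^2 + (-40) y + (64).
Simplifying: h(y) = y^3 - 2*y^2 - 40*y + 64.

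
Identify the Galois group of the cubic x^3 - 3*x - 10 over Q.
Gal(K/Q) = S_3 (symmetric group of order 6)

Compute the discriminant of x^3 + (0)*x^2 + (-3)*x + (-10): Δ = -2592. Since Δ is not a rational square, the Galois group is not contained in A_3; it must be the full S_3 (irreducibility of the cubic rules out anything smaller).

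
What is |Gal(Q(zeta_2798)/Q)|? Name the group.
|Gal(Q(zeta_2798)/Q)| = phi(2798) = 1398; group ≅ (Z/2798Z)^* ≅ Z/1398Z

The n-th cyclotomic polynomial Φ_2798(x) is the minimal polynomial of zeta_2798 over Q and has degree phi(2798) = 1398. So Q(zeta_2798) is a degree-1398 Galois extension with Galois group (Z/2798Z)^*. By CRT, (Z/2798Z)^* ≅ (Z/2Z)^* × (Z/1399Z)^*. Each prime-power unit group is (Z/2Z)^* ≅ trivial group (order 1); (Z/1399Z)^* ≅ Z/1398Z. Hence Gal(Q(zeta_2798)/Q) ≅ Z/1398Z.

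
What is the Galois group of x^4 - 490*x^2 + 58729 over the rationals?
Gal(K/Q) = V_4 (Klein four-group, Z/2Z × Z/2Z)

f factors as (x^2 - 281)(x^2 - 209), so the splitting field is K = Q(sqrt(281), sqrt(209)). The elements 281, 209, 58729 are all non-squares in Q, so sqrt(281) and sqrt(209) generate independent quadratic extensions. Thus [K:Q] = 4 and Gal(K/Q) is generated by the two order-2 automorphisms sqrt(281) ↦ -sqrt(281) and sqrt(209) ↦ -sqrt(209), giving V_4.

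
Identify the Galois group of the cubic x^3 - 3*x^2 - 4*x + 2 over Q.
Gal(K/Q) = S_3 (symmetric group of order 6)

Compute the discriminant of x^3 + (-3)*x^2 + (-4)*x + (2): Δ = 940. Since Δ is not a rational square, the Galois group is not contained in A_3; it must be the full S_3 (irreducibility of the cubic rules out anything smaller).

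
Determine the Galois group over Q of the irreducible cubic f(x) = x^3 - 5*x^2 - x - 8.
Gal(K/Q) = S_3 (symmetric group of order 6)

Compute the discriminant of x^3 + (-5)*x^2 + (-1)*x + (-8): Δ = -6419. Since Δ is not a rational square, the Galois group is not contained in A_3; it must be the full S_3 (irreducibility of the cubic rules out anything smaller).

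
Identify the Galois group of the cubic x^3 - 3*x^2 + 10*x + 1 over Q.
Gal(K/Q) = S_3 (symmetric group of order 6)

Compute the discriminant of x^3 + (-3)*x^2 + (10)*x + (1): Δ = -3559. Since Δ is not a rational square, the Galois group is not contained in A_3; it must be the full S_3 (irreducibility of the cubic rules out anything smaller).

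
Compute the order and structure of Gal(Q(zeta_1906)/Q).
|Gal(Q(zeta_1906)/Q)| = phi(1906) = 952; group ≅ (Z/1906Z)^* ≅ Z/952Z

The n-th cyclotomic polynomial Φ_1906(x) is the minimal polynomial of zeta_1906 over Q and has degree phi(1906) = 952. So Q(zeta_1906) is a degree-952 Galois extension with Galois group (Z/1906Z)^*. By CRT, (Z/1906Z)^* ≅ (Z/2Z)^* × (Z/953Z)^*. Each prime-power unit group is (Z/2Z)^* ≅ trivial group (order 1); (Z/953Z)^* ≅ Z/952Z. Hence Gal(Q(zeta_1906)/Q) ≅ Z/952Z.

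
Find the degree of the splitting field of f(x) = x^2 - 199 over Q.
[K:Q] = 2

The polynomial x^2 - 199 is irreducible over Q since 199 is not a perfect square. Its splitting field is Q(sqrt(199)), which has degree 2 over Q.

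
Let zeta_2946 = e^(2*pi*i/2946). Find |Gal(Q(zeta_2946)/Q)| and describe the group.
|Gal(Q(zeta_2946)/Q)| = phi(2946) = 980; group ≅ (Z/2946Z)^* ≅ Z/2Z × Z/490Z

The n-th cyclotomic polynomial Φ_2946(x) is the minimal polynomial of zeta_2946 over Q and has degree phi(2946) = 980. So Q(zeta_2946) is a degree-980 Galois extension with Galois group (Z/2946Z)^*. By CRT, (Z/2946Z)^* ≅ (Z/2Z)^* × (Z/3Z)^* × (Z/491Z)^*. Each prime-power unit group is (Z/2Z)^* ≅ trivial group (order 1); (Z/3Z)^* ≅ Z/2Z; (Z/491Z)^* ≅ Z/490Z. Hence Gal(Q(zeta_2946)/Q) ≅ Z/2Z × Z/490Z.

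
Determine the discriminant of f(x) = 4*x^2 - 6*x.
Δ = 36

For a quadratic a x^2 + b x + c the discriminant is Δ = b^2 - 4ac = (-6)^2 - 4*(4)*(0) = 36 - (0) = 36.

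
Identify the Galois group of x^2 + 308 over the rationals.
Gal(K/Q) = Z/2Z (cyclic of order 2)

x^2 + 308 is irreducible over Q since -308 is not a rational square. The splitting field Q(sqrt(-308)) has degree 2 over Q, and its unique nontrivial automorphism is sqrt(-308) ↦ -sqrt(-308). Hence Gal(Q(sqrt(-308))/Q) = Z/2Z.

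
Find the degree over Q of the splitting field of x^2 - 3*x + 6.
[K:Q] = 2

The discriminant of x^2 + (-3)*x + (6) is b^2 - 4c = 9 - (24) = -15. Since -15 is not a perfect square in Q, the polynomial is irreducible over Q. Its two roots generate a degree-2 extension, so [K:Q] = 2.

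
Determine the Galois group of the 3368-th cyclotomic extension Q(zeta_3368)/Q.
|Gal(Q(zeta_3368)/Q)| = phi(3368) = 1680; group ≅ (Z/3368Z)^* ≅ Z/2Z × Z/2Z × Z/420Z

The n-th cyclotomic polynomial Φ_3368(x) is the minimal polynomial of zeta_3368 over Q and has degree phi(3368) = 1680. So Q(zeta_3368) is a degree-1680 Galois extension with Galois group (Z/3368Z)^*. By CRT, (Z/3368Z)^* ≅ (Z/8Z)^* × (Z/421Z)^*. Each prime-power unit group is (Z/8Z)^* ≅ Z/2Z × Z/2Z; (Z/421Z)^* ≅ Z/420Z. Hence Gal(Q(zeta_3368)/Q) ≅ Z/2Z × Z/2Z × Z/420Z.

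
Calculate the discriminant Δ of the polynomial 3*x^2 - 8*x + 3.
Δ = 28

For a quadratic a x^2 + b x + c the discriminant is Δ = b^2 - 4ac = (-8)^2 - 4*(3)*(3) = 64 - (36) = 28.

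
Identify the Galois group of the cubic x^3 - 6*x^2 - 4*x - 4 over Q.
Gal(K/Q) = S_3 (symmetric group of order 6)

Compute the discriminant of x^3 + (-6)*x^2 + (-4)*x + (-4): Δ = -4784. Since Δ is not a rational square, the Galois group is not contained in A_3; it must be the full S_3 (irreducibility of the cubic rules out anything smaller).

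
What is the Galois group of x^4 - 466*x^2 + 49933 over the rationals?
Gal(K/Q) = V_4 (Klein four-group, Z/2Z × Z/2Z)

f factors as (x^2 - 167)(x^2 - 299), so the splitting field is K = Q(sqrt(167), sqrt(299)). The elements 167, 299, 49933 are all non-squares in Q, so sqrt(167) and sqrt(299) generate independent quadratic extensions. Thus [K:Q] = 4 and Gal(K/Q) is generated by the two order-2 automorphisms sqrt(167) ↦ -sqrt(167) and sqrt(299) ↦ -sqrt(299), giving V_4.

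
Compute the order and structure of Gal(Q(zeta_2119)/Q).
|Gal(Q(zeta_2119)/Q)| = phi(2119) = 1944; group ≅ (Z/2119Z)^* ≅ Z/12Z × Z/162Z

The n-th cyclotomic polynomial Φ_2119(x) is the minimal polynomial of zeta_2119 over Q and has degree phi(2119) = 1944. So Q(zeta_2119) is a degree-1944 Galois extension with Galois group (Z/2119Z)^*. By CRT, (Z/2119Z)^* ≅ (Z/13Z)^* × (Z/163Z)^*. Each prime-power unit group is (Z/13Z)^* ≅ Z/12Z; (Z/163Z)^* ≅ Z/162Z. Hence Gal(Q(zeta_2119)/Q) ≅ Z/12Z × Z/162Z.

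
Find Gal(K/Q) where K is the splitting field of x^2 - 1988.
Gal(K/Q) = Z/2Z (cyclic of order 2)

x^2 - 1988 is irreducible over Q since 1988 is not a rational square. The splitting field Q(sqrt(1988)) has degree 2 over Q, and its unique nontrivial automorphism is sqrt(1988) ↦ -sqrt(1988). Hence Gal(Q(sqrt(1988))/Q) = Z/2Z.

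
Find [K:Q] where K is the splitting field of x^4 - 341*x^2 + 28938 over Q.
[K:Q] = 4

f factors as (x^2 - 159)(x^2 - 182); the splitting field is K = Q(sqrt(159), sqrt(182)). Since 159, 182, and 28938 are all non-squares in Q, the three subfields Q(sqrt(159)), Q(sqrt(182)), Q(sqrt(28938)) are distinct degree-2 extensions, so [K:Q] = 4 (Klein four Galois group).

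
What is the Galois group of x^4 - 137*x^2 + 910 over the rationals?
Gal(K/Q) = V_4 (Klein four-group, Z/2Z × Z/2Z)

f factors as (x^2 - 7)(x^2 - 130), so the splitting field is K = Q(sqrt(7), sqrt(130)). The elements 7, 130, 910 are all non-squares in Q, so sqrt(7) and sqrt(130) generate independent quadratic extensions. Thus [K:Q] = 4 and Gal(K/Q) is generated by the two order-2 automorphisms sqrt(7) ↦ -sqrt(7) and sqrt(130) ↦ -sqrt(130), giving V_4.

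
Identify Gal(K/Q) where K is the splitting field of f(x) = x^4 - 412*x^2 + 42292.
Gal(K/Q) = V_4 (Klein four-group, Z/2Z × Z/2Z)

f factors as (x^2 - 218)(x^2 - 194), so the splitting field is K = Q(sqrt(218), sqrt(194)). The elements 218, 194, 42292 are all non-squares in Q, so sqrt(218) and sqrt(194) generate independent quadratic extensions. Thus [K:Q] = 4 and Gal(K/Q) is generated by the two order-2 automorphisms sqrt(218) ↦ -sqrt(218) and sqrt(194) ↦ -sqrt(194), giving V_4.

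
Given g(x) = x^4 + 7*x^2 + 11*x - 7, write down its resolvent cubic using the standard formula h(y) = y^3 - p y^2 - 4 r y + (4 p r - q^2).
h(y) = y^3 - 7*y^2 + 28*y - 317

Identify coefficients: p = 7, q = 11, r = -7.
Plug into h(y) = y^3 - p y^2 - 4 r y + (4 p r - q^2):
  h(y) = y^3 - (7) y^2 - 4*(-7) y + (4*(7)*(-7) - (11)^2)
       = y^3 + (-7) y^2 + (28) y + (-317).
Simplifying: h(y) = y^3 - 7*y^2 + 28*y - 317.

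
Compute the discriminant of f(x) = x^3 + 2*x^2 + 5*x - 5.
Δ = -1815

For x^3 + a x^2 + b x + c the discriminant is Δ = 18 a b c - 4 a^3 c + a^2 b^2 - 4 b^3 - 27 c^2.
Plug a = 2, b = 5, c = -5:
  18*(2)*(5)*(-5) - 4*(2)^3*(-5) + (2)^2*(5)^2 - 4*(5)^3 - 27*(-5)^2
  = -900 + (160) + 100 + (-500) + (-675)
  = -1815.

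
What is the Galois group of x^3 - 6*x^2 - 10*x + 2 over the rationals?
Gal(K/Q) = S_3 (symmetric group of order 6)

Compute the discriminant of x^3 + (-6)*x^2 + (-10)*x + (2): Δ = 11380. Since Δ is not a rational square, the Galois group is not contained in A_3; it must be the full S_3 (irreducibility of the cubic rules out anything smaller).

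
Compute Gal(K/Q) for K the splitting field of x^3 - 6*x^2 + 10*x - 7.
Gal(K/Q) = S_3 (symmetric group of order 6)

Compute the discriminant of x^3 + (-6)*x^2 + (10)*x + (-7): Δ = -211. Since Δ is not a rational square, the Galois group is not contained in A_3; it must be the full S_3 (irreducibility of the cubic rules out anything smaller).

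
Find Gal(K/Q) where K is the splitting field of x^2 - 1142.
Gal(K/Q) = Z/2Z (cyclic of order 2)

x^2 - 1142 is irreducible over Q since 1142 is not a rational square. The splitting field Q(sqrt(1142)) has degree 2 over Q, and its unique nontrivial automorphism is sqrt(1142) ↦ -sqrt(1142). Hence Gal(Q(sqrt(1142))/Q) = Z/2Z.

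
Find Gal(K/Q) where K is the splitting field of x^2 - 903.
Gal(K/Q) = Z/2Z (cyclic of order 2)

x^2 - 903 is irreducible over Q since 903 is not a rational square. The splitting field Q(sqrt(903)) has degree 2 over Q, and its unique nontrivial automorphism is sqrt(903) ↦ -sqrt(903). Hence Gal(Q(sqrt(903))/Q) = Z/2Z.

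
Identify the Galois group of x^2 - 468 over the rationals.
Gal(K/Q) = Z/2Z (cyclic of order 2)

x^2 - 468 is irreducible over Q since 468 is not a rational square. The splitting field Q(sqrt(468)) has degree 2 over Q, and its unique nontrivial automorphism is sqrt(468) ↦ -sqrt(468). Hence Gal(Q(sqrt(468))/Q) = Z/2Z.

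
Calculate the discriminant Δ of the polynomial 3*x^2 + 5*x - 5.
Δ = 85

For a quadratic a x^2 + b x + c the discriminant is Δ = b^2 - 4ac = (5)^2 - 4*(3)*(-5) = 25 - (-60) = 85.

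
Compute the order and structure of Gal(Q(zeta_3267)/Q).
|Gal(Q(zeta_3267)/Q)| = phi(3267) = 1980; group ≅ (Z/3267Z)^* ≅ Z/18Z × Z/110Z

The n-th cyclotomic polynomial Φ_3267(x) is the minimal polynomial of zeta_3267 over Q and has degree phi(3267) = 1980. So Q(zeta_3267) is a degree-1980 Galois extension with Galois group (Z/3267Z)^*. By CRT, (Z/3267Z)^* ≅ (Z/27Z)^* × (Z/121Z)^*. Each prime-power unit group is (Z/27Z)^* ≅ Z/18Z; (Z/121Z)^* ≅ Z/110Z. Hence Gal(Q(zeta_3267)/Q) ≅ Z/18Z × Z/110Z.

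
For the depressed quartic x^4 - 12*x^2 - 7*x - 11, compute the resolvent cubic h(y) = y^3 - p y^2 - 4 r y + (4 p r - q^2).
h(y) = y^3 + 12*y^2 + 44*y + 479

Identify coefficients: p = -12, q = -7, r = -11.
Plug into h(y) = y^3 - p y^2 - 4 r y + (4 p r - q^2):
  h(y) = y^3 - (-12) y^2 - 4*(-11) y + (4*(-12)*(-11) - (-7)^2)
       = y^3 + (12) y^2 + (44) y + (479).
Simplifying: h(y) = y^3 + 12*y^2 + 44*y + 479.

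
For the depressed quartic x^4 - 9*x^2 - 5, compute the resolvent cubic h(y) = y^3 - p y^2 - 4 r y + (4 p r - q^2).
h(y) = y^3 + 9*y^2 + 20*y + 180

Identify coefficients: p = -9, q = 0, r = -5.
Plug into h(y) = y^3 - p y^2 - 4 r y + (4 p r - q^2):
  h(y) = y^3 - (-9) y^2 - 4*(-5) y + (4*(-9)*(-5) - (0)^2)
       = y^3 + (9) y^2 + (20) y + (180).
Simplifying: h(y) = y^3 + 9*y^2 + 20*y + 180.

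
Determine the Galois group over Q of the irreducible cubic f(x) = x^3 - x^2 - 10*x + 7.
Gal(K/Q) = S_3 (symmetric group of order 6)

Compute the discriminant of x^3 + (-1)*x^2 + (-10)*x + (7): Δ = 4065. Since Δ is not a rational square, the Galois group is not contained in A_3; it must be the full S_3 (irreducibility of the cubic rules out anything smaller).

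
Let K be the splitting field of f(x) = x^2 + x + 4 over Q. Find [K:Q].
[K:Q] = 2

The discriminant of x^2 + (1)*x + (4) is b^2 - 4c = 1 - (16) = -15. Since -15 is not a perfect square in Q, the polynomial is irreducible over Q. Its two roots generate a degree-2 extension, so [K:Q] = 2.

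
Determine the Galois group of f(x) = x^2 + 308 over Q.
Gal(K/Q) = Z/2Z (cyclic of order 2)

x^2 + 308 is irreducible over Q since -308 is not a rational square. The splitting field Q(sqrt(-308)) has degree 2 over Q, and its unique nontrivial automorphism is sqrt(-308) ↦ -sqrt(-308). Hence Gal(Q(sqrt(-308))/Q) = Z/2Z.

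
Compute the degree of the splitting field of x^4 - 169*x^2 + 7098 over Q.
[K:Q] = 4

f factors as (x^2 - 78)(x^2 - 91); the splitting field is K = Q(sqrt(78), sqrt(91)). Since 78, 91, and 7098 are all non-squares in Q, the three subfields Q(sqrt(78)), Q(sqrt(91)), Q(sqrt(7098)) are distinct degree-2 extensions, so [K:Q] = 4 (Klein four Galois group).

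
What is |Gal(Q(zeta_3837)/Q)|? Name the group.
|Gal(Q(zeta_3837)/Q)| = phi(3837) = 2556; group ≅ (Z/3837Z)^* ≅ Z/2Z × Z/1278Z

The n-th cyclotomic polynomial Φ_3837(x) is the minimal polynomial of zeta_3837 over Q and has degree phi(3837) = 2556. So Q(zeta_3837) is a degree-2556 Galois extension with Galois group (Z/3837Z)^*. By CRT, (Z/3837Z)^* ≅ (Z/3Z)^* × (Z/1279Z)^*. Each prime-power unit group is (Z/3Z)^* ≅ Z/2Z; (Z/1279Z)^* ≅ Z/1278Z. Hence Gal(Q(zeta_3837)/Q) ≅ Z/2Z × Z/1278Z.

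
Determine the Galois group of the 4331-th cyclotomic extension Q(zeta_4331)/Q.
|Gal(Q(zeta_4331)/Q)| = phi(4331) = 4200; group ≅ (Z/4331Z)^* ≅ Z/60Z × Z/70Z

The n-th cyclotomic polynomial Φ_4331(x) is the minimal polynomial of zeta_4331 over Q and has degree phi(4331) = 4200. So Q(zeta_4331) is a degree-4200 Galois extension with Galois group (Z/4331Z)^*. By CRT, (Z/4331Z)^* ≅ (Z/61Z)^* × (Z/71Z)^*. Each prime-power unit group is (Z/61Z)^* ≅ Z/60Z; (Z/71Z)^* ≅ Z/70Z. Hence Gal(Q(zeta_4331)/Q) ≅ Z/60Z × Z/70Z.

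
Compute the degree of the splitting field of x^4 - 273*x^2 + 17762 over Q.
[K:Q] = 4

f factors as (x^2 - 107)(x^2 - 166); the splitting field is K = Q(sqrt(107), sqrt(166)). Since 107, 166, and 17762 are all non-squares in Q, the three subfields Q(sqrt(107)), Q(sqrt(166)), Q(sqrt(17762)) are distinct degree-2 extensions, so [K:Q] = 4 (Klein four Galois group).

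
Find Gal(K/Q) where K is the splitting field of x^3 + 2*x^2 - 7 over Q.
Gal(K/Q) = S_3 (symmetric group of order 6)

Compute the discriminant of x^3 + (2)*x^2 + (0)*x + (-7): Δ = -1099. Since Δ is not a rational square, the Galois group is not contained in A_3; it must be the full S_3 (irreducibility of the cubic rules out anything smaller).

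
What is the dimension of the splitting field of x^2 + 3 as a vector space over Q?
[K:Q] = 2

The discriminant of x^2 + (0)*x + (3) is b^2 - 4c = 0 - (12) = -12. Since -12 is not a perfect square in Q, the polynomial is irreducible over Q. Its two roots generate a degree-2 extension, so [K:Q] = 2.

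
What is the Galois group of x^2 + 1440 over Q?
Gal(K/Q) = Z/2Z (cyclic of order 2)

x^2 + 1440 is irreducible over Q since -1440 is not a rational square. The splitting field Q(sqrt(-1440)) has degree 2 over Q, and its unique nontrivial automorphism is sqrt(-1440) ↦ -sqrt(-1440). Hence Gal(Q(sqrt(-1440))/Q) = Z/2Z.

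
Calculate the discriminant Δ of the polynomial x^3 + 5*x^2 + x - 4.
Δ = 1229

For x^3 + a x^2 + b x + c the discriminant is Δ = 18 a b c - 4 a^3 c + a^2 b^2 - 4 b^3 - 27 c^2.
Plug a = 5, b = 1, c = -4:
  18*(5)*(1)*(-4) - 4*(5)^3*(-4) + (5)^2*(1)^2 - 4*(1)^3 - 27*(-4)^2
  = -360 + (2000) + 25 + (-4) + (-432)
  = 1229.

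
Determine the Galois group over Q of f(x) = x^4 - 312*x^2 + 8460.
Gal(K/Q) = V_4 (Klein four-group, Z/2Z × Z/2Z)

f factors as (x^2 - 30)(x^2 - 282), so the splitting field is K = Q(sqrt(30), sqrt(282)). The elements 30, 282, 8460 are all non-squares in Q, so sqrt(30) and sqrt(282) generate independent quadratic extensions. Thus [K:Q] = 4 and Gal(K/Q) is generated by the two order-2 automorphisms sqrt(30) ↦ -sqrt(30) and sqrt(282) ↦ -sqrt(282), giving V_4.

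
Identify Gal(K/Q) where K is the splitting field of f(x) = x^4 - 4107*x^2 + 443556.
Gal(K/Q) = Z/2Z (cyclic of order 2)

f factors as (x^2 - 3996)(x^2 - 111), so the splitting field is K = Q(sqrt(3996), sqrt(111)). The squarefree part of 3996 is 111 and the squarefree part of 111 is also 111, so sqrt(3996) and sqrt(111) are both rational multiples of sqrt(111). Hence Q(sqrt(3996)) = Q(sqrt(111)) = Q(sqrt(111)), and the splitting field collapses to a single degree-2 extension with Galois group Z/2Z.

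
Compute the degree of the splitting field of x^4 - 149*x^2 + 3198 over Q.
[K:Q] = 4

f factors as (x^2 - 123)(x^2 - 26); the splitting field is K = Q(sqrt(123), sqrt(26)). Since 123, 26, and 3198 are all non-squares in Q, the three subfields Q(sqrt(123)), Q(sqrt(26)), Q(sqrt(3198)) are distinct degree-2 extensions, so [K:Q] = 4 (Klein four Galois group).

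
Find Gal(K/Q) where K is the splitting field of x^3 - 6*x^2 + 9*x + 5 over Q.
Gal(K/Q) = S_3 (symmetric group of order 6)

Compute the discriminant of x^3 + (-6)*x^2 + (9)*x + (5): Δ = -1215. Since Δ is not a rational square, the Galois group is not contained in A_3; it must be the full S_3 (irreducibility of the cubic rules out anything smaller).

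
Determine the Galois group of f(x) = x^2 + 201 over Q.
Gal(K/Q) = Z/2Z (cyclic of order 2)

x^2 + 201 is irreducible over Q since -201 is not a rational square. The splitting field Q(sqrt(-201)) has degree 2 over Q, and its unique nontrivial automorphism is sqrt(-201) ↦ -sqrt(-201). Hence Gal(Q(sqrt(-201))/Q) = Z/2Z.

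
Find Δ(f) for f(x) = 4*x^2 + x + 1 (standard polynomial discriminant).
Δ = -15

For a quadratic a x^2 + b x + c the discriminant is Δ = b^2 - 4ac = (1)^2 - 4*(4)*(1) = 1 - (16) = -15.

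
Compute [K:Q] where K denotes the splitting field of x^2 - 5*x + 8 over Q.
[K:Q] = 2

The discriminant of x^2 + (-5)*x + (8) is b^2 - 4c = 25 - (32) = -7. Since -7 is not a perfect square in Q, the polynomial is irreducible over Q. Its two roots generate a degree-2 extension, so [K:Q] = 2.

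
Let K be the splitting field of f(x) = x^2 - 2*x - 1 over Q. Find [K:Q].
[K:Q] = 2

The discriminant of x^2 + (-2)*x + (-1) is b^2 - 4c = 4 - (-4) = 8. Since 8 is not a perfect square in Q, the polynomial is irreducible over Q. Its two roots generate a degree-2 extension, so [K:Q] = 2.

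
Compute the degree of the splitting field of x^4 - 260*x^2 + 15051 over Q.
[K:Q] = 4

f factors as (x^2 - 87)(x^2 - 173); the splitting field is K = Q(sqrt(87), sqrt(173)). Since 87, 173, and 15051 are all non-squares in Q, the three subfields Q(sqrt(87)), Q(sqrt(173)), Q(sqrt(15051)) are distinct degree-2 extensions, so [K:Q] = 4 (Klein four Galois group).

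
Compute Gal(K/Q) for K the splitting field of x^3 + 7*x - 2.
Gal(K/Q) = S_3 (symmetric group of order 6)

Compute the discriminant of x^3 + (0)*x^2 + (7)*x + (-2): Δ = -1480. Since Δ is not a rational square, the Galois group is not contained in A_3; it must be the full S_3 (irreducibility of the cubic rules out anything smaller).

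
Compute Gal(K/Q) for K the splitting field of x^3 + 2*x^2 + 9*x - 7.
Gal(K/Q) = S_3 (symmetric group of order 6)

Compute the discriminant of x^3 + (2)*x^2 + (9)*x + (-7): Δ = -5959. Since Δ is not a rational square, the Galois group is not contained in A_3; it must be the full S_3 (irreducibility of the cubic rules out anything smaller).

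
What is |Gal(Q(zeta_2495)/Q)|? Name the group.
|Gal(Q(zeta_2495)/Q)| = phi(2495) = 1992; group ≅ (Z/2495Z)^* ≅ Z/4Z × Z/498Z

The n-th cyclotomic polynomial Φ_2495(x) is the minimal polynomial of zeta_2495 over Q and has degree phi(2495) = 1992. So Q(zeta_2495) is a degree-1992 Galois extension with Galois group (Z/2495Z)^*. By CRT, (Z/2495Z)^* ≅ (Z/5Z)^* × (Z/499Z)^*. Each prime-power unit group is (Z/5Z)^* ≅ Z/4Z; (Z/499Z)^* ≅ Z/498Z. Hence Gal(Q(zeta_2495)/Q) ≅ Z/4Z × Z/498Z.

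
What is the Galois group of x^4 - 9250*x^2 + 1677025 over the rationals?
Gal(K/Q) = Z/2Z (cyclic of order 2)

f factors as (x^2 - 9065)(x^2 - 185), so the splitting field is K = Q(sqrt(9065), sqrt(185)). The squarefree part of 9065 is 185 and the squarefree part of 185 is also 185, so sqrt(9065) and sqrt(185) are both rational multiples of sqrt(185). Hence Q(sqrt(9065)) = Q(sqrt(185)) = Q(sqrt(185)), and the splitting field collapses to a single degree-2 extension with Galois group Z/2Z.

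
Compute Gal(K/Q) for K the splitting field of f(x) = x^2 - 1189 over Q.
Gal(K/Q) = Z/2Z (cyclic of order 2)

x^2 - 1189 is irreducible over Q since 1189 is not a rational square. The splitting field Q(sqrt(1189)) has degree 2 over Q, and its unique nontrivial automorphism is sqrt(1189) ↦ -sqrt(1189). Hence Gal(Q(sqrt(1189))/Q) = Z/2Z.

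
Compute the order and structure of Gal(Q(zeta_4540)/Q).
|Gal(Q(zeta_4540)/Q)| = phi(4540) = 1808; group ≅ (Z/4540Z)^* ≅ Z/2Z × Z/4Z × Z/226Z

The n-th cyclotomic polynomial Φ_4540(x) is the minimal polynomial of zeta_4540 over Q and has degree phi(4540) = 1808. So Q(zeta_4540) is a degree-1808 Galois extension with Galois group (Z/4540Z)^*. By CRT, (Z/4540Z)^* ≅ (Z/4Z)^* × (Z/5Z)^* × (Z/227Z)^*. Each prime-power unit group is (Z/4Z)^* ≅ Z/2Z; (Z/5Z)^* ≅ Z/4Z; (Z/227Z)^* ≅ Z/226Z. Hence Gal(Q(zeta_4540)/Q) ≅ Z/2Z × Z/4Z × Z/226Z.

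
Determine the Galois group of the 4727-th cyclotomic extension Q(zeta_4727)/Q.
|Gal(Q(zeta_4727)/Q)| = phi(4727) = 4536; group ≅ (Z/4727Z)^* ≅ Z/28Z × Z/162Z

The n-th cyclotomic polynomial Φ_4727(x) is the minimal polynomial of zeta_4727 over Q and has degree phi(4727) = 4536. So Q(zeta_4727) is a degree-4536 Galois extension with Galois group (Z/4727Z)^*. By CRT, (Z/4727Z)^* ≅ (Z/29Z)^* × (Z/163Z)^*. Each prime-power unit group is (Z/29Z)^* ≅ Z/28Z; (Z/163Z)^* ≅ Z/162Z. Hence Gal(Q(zeta_4727)/Q) ≅ Z/28Z × Z/162Z.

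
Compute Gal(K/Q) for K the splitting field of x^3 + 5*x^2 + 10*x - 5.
Gal(K/Q) = S_3 (symmetric group of order 6)

Compute the discriminant of x^3 + (5)*x^2 + (10)*x + (-5): Δ = -4175. Since Δ is not a rational square, the Galois group is not contained in A_3; it must be the full S_3 (irreducibility of the cubic rules out anything smaller).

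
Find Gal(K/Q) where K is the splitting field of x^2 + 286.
Gal(K/Q) = Z/2Z (cyclic of order 2)

x^2 + 286 is irreducible over Q since -286 is not a rational square. The splitting field Q(sqrt(-286)) has degree 2 over Q, and its unique nontrivial automorphism is sqrt(-286) ↦ -sqrt(-286). Hence Gal(Q(sqrt(-286))/Q) = Z/2Z.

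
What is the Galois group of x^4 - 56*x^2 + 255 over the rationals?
Gal(K/Q) = V_4 (Klein four-group, Z/2Z × Z/2Z)

f factors as (x^2 - 5)(x^2 - 51), so the splitting field is K = Q(sqrt(5), sqrt(51)). The elements 5, 51, 255 are all non-squares in Q, so sqrt(5) and sqrt(51) generate independent quadratic extensions. Thus [K:Q] = 4 and Gal(K/Q) is generated by the two order-2 automorphisms sqrt(5) ↦ -sqrt(5) and sqrt(51) ↦ -sqrt(51), giving V_4.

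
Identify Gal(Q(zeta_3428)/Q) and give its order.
|Gal(Q(zeta_3428)/Q)| = phi(3428) = 1712; group ≅ (Z/3428Z)^* ≅ Z/2Z × Z/856Z

The n-th cyclotomic polynomial Φ_3428(x) is the minimal polynomial of zeta_3428 over Q and has degree phi(3428) = 1712. So Q(zeta_3428) is a degree-1712 Galois extension with Galois group (Z/3428Z)^*. By CRT, (Z/3428Z)^* ≅ (Z/4Z)^* × (Z/857Z)^*. Each prime-power unit group is (Z/4Z)^* ≅ Z/2Z; (Z/857Z)^* ≅ Z/856Z. Hence Gal(Q(zeta_3428)/Q) ≅ Z/2Z × Z/856Z.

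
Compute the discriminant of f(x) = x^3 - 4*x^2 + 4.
Δ = 592

For x^3 + a x^2 + b x + c the discriminant is Δ = 18 a b c - 4 a^3 c + a^2 b^2 - 4 b^3 - 27 c^2.
Plug a = -4, b = 0, c = 4:
  18*(-4)*(0)*(4) - 4*(-4)^3*(4) + (-4)^2*(0)^2 - 4*(0)^3 - 27*(4)^2
  = 0 + (1024) + 0 + (0) + (-432)
  = 592.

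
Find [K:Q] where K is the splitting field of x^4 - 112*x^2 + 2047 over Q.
[K:Q] = 4

f factors as (x^2 - 89)(x^2 - 23); the splitting field is K = Q(sqrt(89), sqrt(23)). Since 89, 23, and 2047 are all non-squares in Q, the three subfields Q(sqrt(89)), Q(sqrt(23)), Q(sqrt(2047)) are distinct degree-2 extensions, so [K:Q] = 4 (Klein four Galois group).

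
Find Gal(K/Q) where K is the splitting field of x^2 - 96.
Gal(K/Q) = Z/2Z (cyclic of order 2)

x^2 - 96 is irreducible over Q since 96 is not a rational square. The splitting field Q(sqrt(96)) has degree 2 over Q, and its unique nontrivial automorphism is sqrt(96) ↦ -sqrt(96). Hence Gal(Q(sqrt(96))/Q) = Z/2Z.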